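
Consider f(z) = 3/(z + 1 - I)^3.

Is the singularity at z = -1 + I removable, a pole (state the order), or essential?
pole of order 3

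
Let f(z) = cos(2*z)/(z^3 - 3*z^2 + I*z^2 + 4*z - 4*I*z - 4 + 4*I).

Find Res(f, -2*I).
Write f(z) = P(z)/Q(z) with P(z) = cos(2*z) and Q(z) = z^3 - 3*z^2 + I*z^2 + 4*z - 4*I*z - 4 + 4*I.
The denominator factors as Q(z) = (z + 2*I)*(z - 1 - I)*(z - 2), so z = -2*I is a simple zero of Q and P is analytic there; z = -2*I is therefore a simple pole and
  Res(f, z₀) = P(z₀)/Q'(z₀).

Q'(z) = 3*z^2 - 6*z + 2*I*z + 4 - 4*I, so Q'(-2*I) = -4 + 8*I.
P(-2*I) = cosh(4).

Res(f, -2*I) = (cosh(4))/(-4 + 8*I) = (-1/20 - I/10)*cosh(4)

Final answer: (-1/20 - I/10)*cosh(4)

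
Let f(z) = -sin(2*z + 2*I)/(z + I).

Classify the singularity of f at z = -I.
Let u = z + I. The argument of sin is 2*z + 2*I = 2u, so
  f = -sin(2u)/u = -((2u) - (2u)^3/6 + ...)/u = -2 + (4/3)*u^2 - ...
The Laurent expansion about u = 0 has no negative powers; equivalently lim_{z→-I} f(z) = -2 exists and is finite.
So the singularity is removable.

Final answer: removable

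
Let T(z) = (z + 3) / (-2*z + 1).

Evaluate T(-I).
Substitute z = -I:
  numerator:   (-I) + 3 = 3 - I
  denominator: -2*(-I) + 1 = 1 + 2*I
T(-I) = (3 - I)/(1 + 2*I); multiplying numerator and denominator by the conjugate 1 - 2*I gives (1 - 7*I)/5 = 1/5 - 7*I/5

Final answer: 1/5 - 7*I/5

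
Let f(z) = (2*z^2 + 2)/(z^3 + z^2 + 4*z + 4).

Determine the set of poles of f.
The singularities of f are the zeros of the denominator. Factoring,
  z^3 + z^2 + 4*z + 4 = (z + 1)*(z - 2*I)*(z + 2*I)
so the candidates are z = -1, z = 2*I, z = -2*I.

Check the numerator P(z) = 2*z^2 + 2 at each one:
  P(-1) = 4 ≠ 0, so z = -1 is a (simple) pole.
  P(2*I) = -6 ≠ 0, so z = 2*I is a (simple) pole.
  P(-2*I) = -6 ≠ 0, so z = -2*I is a (simple) pole.

Poles of f: {-1, -2*I, 2*I}

Final answer: {-1, -2*I, 2*I}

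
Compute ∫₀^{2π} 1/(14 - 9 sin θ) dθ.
2*sqrt(115)*pi/115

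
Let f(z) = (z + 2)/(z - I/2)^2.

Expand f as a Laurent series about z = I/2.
(2 + I/2)/(z - I/2)^2 + 1/(z - I/2)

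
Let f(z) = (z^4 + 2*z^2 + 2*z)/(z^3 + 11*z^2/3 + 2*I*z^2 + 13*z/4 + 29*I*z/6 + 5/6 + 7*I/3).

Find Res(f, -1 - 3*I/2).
1563/272 - 327*I/272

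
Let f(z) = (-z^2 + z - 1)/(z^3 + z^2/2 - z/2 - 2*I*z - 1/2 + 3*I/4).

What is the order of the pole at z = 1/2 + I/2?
Factor the denominator:
  z^3 + z^2/2 - z/2 - 2*I*z - 1/2 + 3*I/4 = (z - 1/2 - I/2)^2*(z + 3/2 + I)

The numerator P(z) = -z^2 + z - 1 has P(1/2 + I/2) = -1/2 ≠ 0, so no factor of (z - 1/2 - I/2) cancels.
Near z = 1/2 + I/2 we can therefore write f(z) = g(z)/(z - 1/2 - I/2)^2 with g analytic at 1/2 + I/2 and g(1/2 + I/2) ≠ 0 (g is the numerator divided by the remaining denominator factors).

Hence z = 1/2 + I/2 is a pole of order 2.

Final answer: 2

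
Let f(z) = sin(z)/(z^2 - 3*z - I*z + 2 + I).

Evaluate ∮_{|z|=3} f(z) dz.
By the residue theorem, ∮_C f(z) dz = 2πi · (sum of the residues of f at the poles inside |z| = 3).

The denominator factors as (z - 1)*(z - 2 - I), so the singularities of f are simple poles at z = 1, z = 2 + I.
  |1|² = 1 < 9 = 3², so this pole is inside the contour.
  |2 + I|² = 5 < 9 = 3², so this pole is inside the contour.

With P(z) = sin(z) and Q(z) = z^2 - 3*z - I*z + 2 + I, each pole is simple, so Res(f, z₀) = P(z₀)/Q'(z₀) with Q'(z) = 2*z - 3 - I.
  Res(f, 1) = P(1)/Q'(1) = (sin(1))/(-1 - I) = (-1/2 + I/2)*sin(1)
  Res(f, 2 + I) = P(2 + I)/Q'(2 + I) = (sin(2 + I))/(1 + I) = (1/2 - I/2)*sin(2 + I)

Sum of residues inside C: (1/2 - I/2)*sin(2 + I) + (-1/2 + I/2)*sin(1)
∮_C f(z) dz = 2πi · ((1/2 - I/2)*sin(2 + I) + (-1/2 + I/2)*sin(1)) = pi*(-1 - I)*sin(1) + pi*(1 + I)*sin(2 + I)

Final answer: pi*(-1 - I)*sin(1) + pi*(1 + I)*sin(2 + I)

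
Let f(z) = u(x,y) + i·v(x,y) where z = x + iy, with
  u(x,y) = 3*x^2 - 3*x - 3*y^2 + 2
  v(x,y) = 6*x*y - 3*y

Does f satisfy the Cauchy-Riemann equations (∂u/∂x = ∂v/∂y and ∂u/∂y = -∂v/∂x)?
∂u/∂x = 6*x - 3
∂v/∂y = 6*x - 3
∂u/∂y = -6*y
∂v/∂x = 6*y
∂u/∂x = ∂v/∂y and ∂u/∂y = -∂v/∂x hold identically; f is analytic.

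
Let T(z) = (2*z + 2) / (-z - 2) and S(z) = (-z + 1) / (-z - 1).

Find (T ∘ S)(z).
(T ∘ S)(z) = T(S(z)) = ((2)*S(z) + (2))/((-1)*S(z) + (-2)). Multiply numerator and denominator by -z - 1:
  numerator:   (2)*(-z + 1) + (2)*(-z - 1) = -4*z
  denominator: (-1)*(-z + 1) + (-2)*(-z - 1) = 3*z + 1
(T ∘ S)(z) = -4*z/(3*z + 1)

Final answer: -4*z/(3*z + 1)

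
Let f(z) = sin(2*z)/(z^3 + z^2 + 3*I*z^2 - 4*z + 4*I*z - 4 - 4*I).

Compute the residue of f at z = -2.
(-1/20 - I/10)*sin(4)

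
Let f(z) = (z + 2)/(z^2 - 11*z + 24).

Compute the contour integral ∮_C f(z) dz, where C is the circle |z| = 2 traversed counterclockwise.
By the residue theorem, ∮_C f(z) dz = 2πi · (sum of the residues of f at the poles inside |z| = 2).

The denominator factors as (z - 3)*(z - 8), so the singularities of f are simple poles at z = 3, z = 8.
  |3|² = 9 > 4 = 2², so this pole is outside the contour.
  |8|² = 64 > 4 = 2², so this pole is outside the contour.

No pole lies inside the contour, so f is analytic on and inside C and the integral is 0 (Cauchy's theorem).

Final answer: 0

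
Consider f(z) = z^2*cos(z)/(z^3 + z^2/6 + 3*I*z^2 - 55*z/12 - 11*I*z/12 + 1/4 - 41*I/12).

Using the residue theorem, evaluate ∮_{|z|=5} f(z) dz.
By the residue theorem, ∮_C f(z) dz = 2πi · (sum of the residues of f at the poles inside |z| = 5).

The denominator factors as (z - 3/2 + I/2)*(z + 2/3 + I)*(z + 1 + 3*I/2), so the singularities of f are simple poles at z = 3/2 - I/2, z = -2/3 - I, z = -1 - 3*I/2.
  |3/2 - I/2|² = 5/2 < 25 = 5², so this pole is inside the contour.
  |-2/3 - I|² = 13/9 < 25 = 5², so this pole is inside the contour.
  |-1 - 3*I/2|² = 13/4 < 25 = 5², so this pole is inside the contour.

With P(z) = z^2*cos(z) and Q(z) = z^3 + z^2/6 + 3*I*z^2 - 55*z/12 - 11*I*z/12 + 1/4 - 41*I/12, each pole is simple, so Res(f, z₀) = P(z₀)/Q'(z₀) with Q'(z) = 3*z^2 + z/3 + 6*I*z - 55/12 - 11*I/12.
  Res(f, 3/2 - I/2) = P(3/2 - I/2)/Q'(3/2 - I/2) = ((2 - 3*I/2)*cos(3/2 - I/2))/(59/12 + 41*I/12) = (339/2581 - 1023*I/2581)*cos(3/2 - I/2)
  Res(f, -2/3 - I) = P(-2/3 - I)/Q'(-2/3 - I) = ((-5/9 + 4*I/3)*cos(2/3 + I))/(-17/36 - 5*I/4) = (-70/89 - 66*I/89)*cos(2/3 + I)
  Res(f, -1 - 3*I/2) = P(-1 - 3*I/2)/Q'(-1 - 3*I/2) = ((-5/4 + 3*I)*cos(1 + 3*I/2))/(1/3 + 19*I/12) = (48/29 + 33*I/29)*cos(1 + 3*I/2)

Sum of residues inside C: (48/29 + 33*I/29)*cos(1 + 3*I/2) + (-70/89 - 66*I/89)*cos(2/3 + I) + (339/2581 - 1023*I/2581)*cos(3/2 - I/2)
∮_C f(z) dz = 2πi · ((48/29 + 33*I/29)*cos(1 + 3*I/2) + (-70/89 - 66*I/89)*cos(2/3 + I) + (339/2581 - 1023*I/2581)*cos(3/2 - I/2)) = pi*(132/89 - 140*I/89)*cos(2/3 + I) + pi*(2046/2581 + 678*I/2581)*cos(3/2 - I/2) + pi*(-66/29 + 96*I/29)*cos(1 + 3*I/2)

Final answer: pi*(132/89 - 140*I/89)*cos(2/3 + I) + pi*(2046/2581 + 678*I/2581)*cos(3/2 - I/2) + pi*(-66/29 + 96*I/29)*cos(1 + 3*I/2)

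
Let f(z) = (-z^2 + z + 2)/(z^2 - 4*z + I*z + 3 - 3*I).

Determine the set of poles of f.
{1 - I, 3}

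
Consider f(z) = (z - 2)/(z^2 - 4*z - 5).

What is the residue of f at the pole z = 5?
Write f(z) = P(z)/Q(z) with P(z) = z - 2 and Q(z) = z^2 - 4*z - 5.
The denominator factors as Q(z) = (z + 1)*(z - 5), so z = 5 is a simple zero of Q and P is analytic there; z = 5 is therefore a simple pole and
  Res(f, z₀) = P(z₀)/Q'(z₀).

Q'(z) = 2*z - 4, so Q'(5) = 6.
P(5) = 3.

Res(f, 5) = (3)/(6) = 1/2

Final answer: 1/2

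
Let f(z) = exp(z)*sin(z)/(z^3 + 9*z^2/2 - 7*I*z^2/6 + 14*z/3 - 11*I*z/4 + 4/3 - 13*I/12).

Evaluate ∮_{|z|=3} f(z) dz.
By the residue theorem, ∮_C f(z) dz = 2πi · (sum of the residues of f at the poles inside |z| = 3).

The denominator factors as (z + 1 - I/2)*(z + 1/2)*(z + 3 - 2*I/3), so the singularities of f are simple poles at z = -1 + I/2, z = -1/2, z = -3 + 2*I/3.
  |-1 + I/2|² = 5/4 < 9 = 3², so this pole is inside the contour.
  |-1/2|² = 1/4 < 9 = 3², so this pole is inside the contour.
  |-3 + 2*I/3|² = 85/9 > 9 = 3², so this pole is outside the contour.

With P(z) = exp(z)*sin(z) and Q(z) = z^3 + 9*z^2/2 - 7*I*z^2/6 + 14*z/3 - 11*I*z/4 + 4/3 - 13*I/12, each pole is simple, so Res(f, z₀) = P(z₀)/Q'(z₀) with Q'(z) = 3*z^2 + 9*z - 7*I*z/3 + 14/3 - 11*I/4.
  Res(f, -1 + I/2) = P(-1 + I/2)/Q'(-1 + I/2) = (-exp(-1 + I/2)*sin(1 - I/2))/(-11/12 + 13*I/12) = (66/145 + 78*I/145)*exp(-1 + I/2)*sin(1 - I/2)
  Res(f, -1/2) = P(-1/2)/Q'(-1/2) = (-exp(-1/2)*sin(1/2))/(11/12 - 19*I/12) = (-66/241 - 114*I/241)*exp(-1/2)*sin(1/2)

Sum of residues inside C: (-66/241 - 114*I/241)*exp(-1/2)*sin(1/2) + (66/145 + 78*I/145)*exp(-1 + I/2)*sin(1 - I/2)
∮_C f(z) dz = 2πi · ((-66/241 - 114*I/241)*exp(-1/2)*sin(1/2) + (66/145 + 78*I/145)*exp(-1 + I/2)*sin(1 - I/2)) = pi*(228/241 - 132*I/241)*exp(-1/2)*sin(1/2) + pi*(-156/145 + 132*I/145)*exp(-1 + I/2)*sin(1 - I/2)

Final answer: pi*(228/241 - 132*I/241)*exp(-1/2)*sin(1/2) + pi*(-156/145 + 132*I/145)*exp(-1 + I/2)*sin(1 - I/2)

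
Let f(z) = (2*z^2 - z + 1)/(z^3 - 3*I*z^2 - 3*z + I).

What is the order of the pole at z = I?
Factor the denominator:
  z^3 - 3*I*z^2 - 3*z + I = (z - I)^3

The numerator P(z) = 2*z^2 - z + 1 has P(I) = -1 - I ≠ 0, so no factor of (z - I) cancels.
Near z = I we can therefore write f(z) = g(z)/(z - I)^3 with g analytic at I and g(I) ≠ 0 (g is just the numerator).

Hence z = I is a pole of order 3.

Final answer: 3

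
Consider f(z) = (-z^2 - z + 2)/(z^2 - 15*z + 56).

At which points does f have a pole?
The singularities of f are the zeros of the denominator. Factoring,
  z^2 - 15*z + 56 = (z - 8)*(z - 7)
so the candidates are z = 8, z = 7.

Check the numerator P(z) = -z^2 - z + 2 at each one:
  P(8) = -70 ≠ 0, so z = 8 is a (simple) pole.
  P(7) = -54 ≠ 0, so z = 7 is a (simple) pole.

Poles of f: {7, 8}

Final answer: {7, 8}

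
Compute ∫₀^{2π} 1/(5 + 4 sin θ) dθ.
Call the integral J. The integrand is 2π-periodic and we integrate over a full period, so shifting θ does not change the value (θ → θ + π/2 turns sin θ into cos θ). Hence
  J = ∫₀^{2π} dθ/(5 + 4 cos θ).
Put z = e^{iθ}: then cos θ = (z + 1/z)/2, dθ = dz/(iz), and z runs once counterclockwise around |z| = 1:
  J = ∮_{|z|=1} 1/(5 + 4*(z + 1/z)/2) · dz/(iz) = (2/i) ∮_{|z|=1} dz/(4*z^2 + 10*z + 4).
The roots of 4*z^2 + 10*z + 4 are z = (-5 ± sqrt(5^2 - 4^2))/4, with sqrt(9) = 3; their product is 1, so only z₊ = -1/2 lies inside the unit circle (z₋ = -2 lies outside).
z₊ is a simple zero of q(z) = 4*z^2 + 10*z + 4, so Res(1/q, z₊) = 1/q'(z₊) with q'(z) = 8*z + 10; and q'(z₊) = 4*(z₊ - z₋) = 6.
Therefore J = (2/i) · 2πi · 1/(6) = 2*pi/(3) = 2*pi/3

Final answer: 2*pi/3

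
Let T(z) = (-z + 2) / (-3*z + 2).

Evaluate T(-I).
Substitute z = -I:
  numerator:   -(-I) + 2 = 2 + I
  denominator: -3*(-I) + 2 = 2 + 3*I
T(-I) = (2 + I)/(2 + 3*I); multiplying numerator and denominator by the conjugate 2 - 3*I gives (7 - 4*I)/13 = 7/13 - 4*I/13

Final answer: 7/13 - 4*I/13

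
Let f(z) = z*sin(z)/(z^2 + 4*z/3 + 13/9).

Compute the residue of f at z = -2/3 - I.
Write f(z) = P(z)/Q(z) with P(z) = z*sin(z) and Q(z) = z^2 + 4*z/3 + 13/9.
The denominator factors as Q(z) = (z + 2/3 + I)*(z + 2/3 - I), so z = -2/3 - I is a simple zero of Q and P is analytic there; z = -2/3 - I is therefore a simple pole and
  Res(f, z₀) = P(z₀)/Q'(z₀).

Q'(z) = 2*z + 4/3, so Q'(-2/3 - I) = -2*I.
P(-2/3 - I) = (2/3 + I)*sin(2/3 + I).

Res(f, -2/3 - I) = ((2/3 + I)*sin(2/3 + I))/(-2*I) = (-1/2 + I/3)*sin(2/3 + I)

Final answer: (-1/2 + I/3)*sin(2/3 + I)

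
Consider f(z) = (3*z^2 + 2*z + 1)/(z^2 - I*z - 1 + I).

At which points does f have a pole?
{-1 + I, 1}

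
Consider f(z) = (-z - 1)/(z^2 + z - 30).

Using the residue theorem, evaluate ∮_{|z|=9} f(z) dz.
-2*I*pi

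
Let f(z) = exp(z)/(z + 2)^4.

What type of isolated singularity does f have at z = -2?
Write f(z) = g(z)/(z + 2)^4 with g(z) = exp(z).
g is entire and g(-2) = exp(-2) ≠ 0, so no factor of (z + 2) cancels: the Laurent expansion of f about z = -2 starts at the power -4, i.e. lim_{z→z₀} (z - z₀)^4 f(z) = exp(-2) is finite and nonzero.
So z = -2 is a pole of order 4.

Final answer: pole of order 4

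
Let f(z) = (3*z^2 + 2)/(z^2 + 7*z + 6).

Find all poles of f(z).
{-6, -1}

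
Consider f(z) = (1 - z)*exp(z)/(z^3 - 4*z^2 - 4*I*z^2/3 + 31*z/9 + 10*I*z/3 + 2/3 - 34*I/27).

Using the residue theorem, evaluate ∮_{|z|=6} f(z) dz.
pi*(-120/37 - 54*I/37)*exp(2 + 2*I/3) + pi*(9/37 + 17*I/37)*exp(I/3) + pi*(3 + I)*exp(2 + I/3)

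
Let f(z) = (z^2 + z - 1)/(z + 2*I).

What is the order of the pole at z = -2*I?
Factor the denominator:
  z + 2*I = (z + 2*I)

The numerator P(z) = z^2 + z - 1 has P(-2*I) = -5 - 2*I ≠ 0, so no factor of (z + 2*I) cancels.
Near z = -2*I we can therefore write f(z) = g(z)/(z + 2*I) with g analytic at -2*I and g(-2*I) ≠ 0 (g is just the numerator).

Hence z = -2*I is a pole of order 1.

Final answer: 1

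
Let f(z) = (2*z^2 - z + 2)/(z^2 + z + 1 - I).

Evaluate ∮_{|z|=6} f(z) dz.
By the residue theorem, ∮_C f(z) dz = 2πi · (sum of the residues of f at the poles inside |z| = 6).

The denominator factors as (z - I)*(z + 1 + I), so the singularities of f are simple poles at z = I, z = -1 - I.
  |I|² = 1 < 36 = 6², so this pole is inside the contour.
  |-1 - I|² = 2 < 36 = 6², so this pole is inside the contour.

With P(z) = 2*z^2 - z + 2 and Q(z) = z^2 + z + 1 - I, each pole is simple, so Res(f, z₀) = P(z₀)/Q'(z₀) with Q'(z) = 2*z + 1.
  Res(f, I) = P(I)/Q'(I) = (-I)/(1 + 2*I) = -2/5 - I/5
  Res(f, -1 - I) = P(-1 - I)/Q'(-1 - I) = (3 + 5*I)/(-1 - 2*I) = -13/5 + I/5

Sum of residues inside C: -3
∮_C f(z) dz = 2πi · (-3) = -6*I*pi

Final answer: -6*I*pi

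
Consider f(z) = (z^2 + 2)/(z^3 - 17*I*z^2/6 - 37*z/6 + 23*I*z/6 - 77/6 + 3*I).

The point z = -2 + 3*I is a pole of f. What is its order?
Factor the denominator:
  z^3 - 17*I*z^2/6 - 37*z/6 + 23*I*z/6 - 77/6 + 3*I = (z + 2 - 3*I)*(z - 3 - I/2)*(z + 1 + 2*I/3)

The numerator P(z) = z^2 + 2 has P(-2 + 3*I) = -3 - 12*I ≠ 0, so no factor of (z + 2 - 3*I) cancels.
Near z = -2 + 3*I we can therefore write f(z) = g(z)/(z + 2 - 3*I) with g analytic at -2 + 3*I and g(-2 + 3*I) ≠ 0 (g is the numerator divided by the remaining denominator factors).

Hence z = -2 + 3*I is a pole of order 1.

Final answer: 1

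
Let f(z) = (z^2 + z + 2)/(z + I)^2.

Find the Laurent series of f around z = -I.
Put w = z - (-I), i.e. z = w - I. The denominator is w^2, so it suffices to rewrite the numerator in powers of w.

P(z) = z^2 + z + 2
P(w - I) = 1 - I + (1 - 2*I)*w + w^2

Dividing each term by w^2:
  f = (1 - I)/w^2 + (1 - 2*I)/w + 1

Substituting back w = z + I:
  f(z) = (1 - I)/(z + I)^2 + (1 - 2*I)/(z + I) + 1

The series is finite because the numerator is a polynomial; the negative powers form the principal part, and the coefficient of 1/(z + I) gives Res(f, -I) = 1 - 2*I.

Final answer: (1 - I)/(z + I)^2 + (1 - 2*I)/(z + I) + 1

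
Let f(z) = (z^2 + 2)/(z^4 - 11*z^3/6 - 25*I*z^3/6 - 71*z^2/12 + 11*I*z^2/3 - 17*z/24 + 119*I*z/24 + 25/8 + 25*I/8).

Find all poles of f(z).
{-2/3 - I/3, 3*I/2, 1/2 + 3*I/2, 2 + 3*I/2}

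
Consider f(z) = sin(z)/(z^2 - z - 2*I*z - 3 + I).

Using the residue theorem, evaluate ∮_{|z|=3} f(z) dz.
By the residue theorem, ∮_C f(z) dz = 2πi · (sum of the residues of f at the poles inside |z| = 3).

The denominator factors as (z + 1 - I)*(z - 2 - I), so the singularities of f are simple poles at z = -1 + I, z = 2 + I.
  |-1 + I|² = 2 < 9 = 3², so this pole is inside the contour.
  |2 + I|² = 5 < 9 = 3², so this pole is inside the contour.

With P(z) = sin(z) and Q(z) = z^2 - z - 2*I*z - 3 + I, each pole is simple, so Res(f, z₀) = P(z₀)/Q'(z₀) with Q'(z) = 2*z - 1 - 2*I.
  Res(f, -1 + I) = P(-1 + I)/Q'(-1 + I) = (-sin(1 - I))/(-3) = sin(1 - I)/3
  Res(f, 2 + I) = P(2 + I)/Q'(2 + I) = (sin(2 + I))/(3) = sin(2 + I)/3

Sum of residues inside C: sin(1 - I)/3 + sin(2 + I)/3
∮_C f(z) dz = 2πi · (sin(1 - I)/3 + sin(2 + I)/3) = 2*I*pi*sin(1 - I)/3 + 2*I*pi*sin(2 + I)/3

Final answer: 2*I*pi*sin(1 - I)/3 + 2*I*pi*sin(2 + I)/3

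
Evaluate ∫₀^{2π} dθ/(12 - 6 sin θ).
Call the integral J. The integrand is 2π-periodic and we integrate over a full period, so shifting θ does not change the value (θ → θ + π/2 turns sin θ into cos θ; θ → θ + π flips the sign of the trig term). Hence
  J = ∫₀^{2π} dθ/(12 + 6 cos θ).
Put z = e^{iθ}: then cos θ = (z + 1/z)/2, dθ = dz/(iz), and z runs once counterclockwise around |z| = 1:
  J = ∮_{|z|=1} 1/(12 + 6*(z + 1/z)/2) · dz/(iz) = (2/i) ∮_{|z|=1} dz/(6*z^2 + 24*z + 6).
The roots of 6*z^2 + 24*z + 6 are z = (-12 ± sqrt(12^2 - 6^2))/6, with sqrt(108) = 6*sqrt(3); their product is 1, so only z₊ = -2 + sqrt(3) lies inside the unit circle (z₋ = -2 - sqrt(3) lies outside).
z₊ is a simple zero of q(z) = 6*z^2 + 24*z + 6, so Res(1/q, z₊) = 1/q'(z₊) with q'(z) = 12*z + 24; and q'(z₊) = 6*(z₊ - z₋) = 12*sqrt(3).
Therefore J = (2/i) · 2πi · 1/(12*sqrt(3)) = 2*pi/(6*sqrt(3)) = sqrt(3)*pi/9

Final answer: sqrt(3)*pi/9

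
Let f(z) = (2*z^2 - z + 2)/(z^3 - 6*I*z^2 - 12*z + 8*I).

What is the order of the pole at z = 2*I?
Factor the denominator:
  z^3 - 6*I*z^2 - 12*z + 8*I = (z - 2*I)^3

The numerator P(z) = 2*z^2 - z + 2 has P(2*I) = -6 - 2*I ≠ 0, so no factor of (z - 2*I) cancels.
Near z = 2*I we can therefore write f(z) = g(z)/(z - 2*I)^3 with g analytic at 2*I and g(2*I) ≠ 0 (g is just the numerator).

Hence z = 2*I is a pole of order 3.

Final answer: 3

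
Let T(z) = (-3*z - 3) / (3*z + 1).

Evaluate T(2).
Substitute z = 2:
  numerator:   -3*(2) - 3 = -9
  denominator: 3*(2) + 1 = 7
T(2) = (-9)/(7) = -9/7

Final answer: -9/7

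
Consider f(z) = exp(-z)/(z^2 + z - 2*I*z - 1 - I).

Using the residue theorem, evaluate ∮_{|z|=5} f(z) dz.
-2*I*pi*exp(1 - I) + 2*I*pi*exp(-I)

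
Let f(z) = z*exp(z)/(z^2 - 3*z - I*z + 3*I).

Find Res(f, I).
Write f(z) = P(z)/Q(z) with P(z) = z*exp(z) and Q(z) = z^2 - 3*z - I*z + 3*I.
The denominator factors as Q(z) = (z - I)*(z - 3), so z = I is a simple zero of Q and P is analytic there; z = I is therefore a simple pole and
  Res(f, z₀) = P(z₀)/Q'(z₀).

Q'(z) = 2*z - 3 - I, so Q'(I) = -3 + I.
P(I) = I*exp(I).

Res(f, I) = (I*exp(I))/(-3 + I) = (1/10 - 3*I/10)*exp(I)

Final answer: (1/10 - 3*I/10)*exp(I)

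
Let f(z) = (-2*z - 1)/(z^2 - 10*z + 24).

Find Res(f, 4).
Write f(z) = P(z)/Q(z) with P(z) = -2*z - 1 and Q(z) = z^2 - 10*z + 24.
The denominator factors as Q(z) = (z - 6)*(z - 4), so z = 4 is a simple zero of Q and P is analytic there; z = 4 is therefore a simple pole and
  Res(f, z₀) = P(z₀)/Q'(z₀).

Q'(z) = 2*z - 10, so Q'(4) = -2.
P(4) = -9.

Res(f, 4) = (-9)/(-2) = 9/2

Final answer: 9/2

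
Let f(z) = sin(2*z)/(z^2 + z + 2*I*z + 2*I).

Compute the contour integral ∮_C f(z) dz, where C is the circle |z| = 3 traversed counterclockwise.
pi*(-4/5 + 2*I/5)*sin(2) + pi*(2/5 + 4*I/5)*sinh(4)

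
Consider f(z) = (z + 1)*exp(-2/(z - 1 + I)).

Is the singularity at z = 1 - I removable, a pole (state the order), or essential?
Let u = z - 1 + I. Then
  e^(-2/u) = Σ_{k≥0} (-2)^k/(k!·u^k) = 1 - 2/u + 2/u^2 - 4/(3*u^3) + ...
which has infinitely many negative powers of u, so exp(-2/(z - 1 + I)) has an essential singularity at z = 1 - I.
The extra factor z + 1 is a nonzero polynomial; if the product had at most a pole at z = 1 - I, dividing by that polynomial would leave exp(-2/(z - 1 + I)) with at most a pole too — contradiction. (Equivalently, the product's Laurent series still has infinitely many negative powers.)
So the singularity is essential.

Final answer: essential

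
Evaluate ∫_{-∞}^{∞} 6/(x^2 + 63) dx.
2*sqrt(7)*pi/7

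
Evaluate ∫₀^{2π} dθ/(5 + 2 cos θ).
Let J = ∫₀^{2π} dθ/(5 + 2 cos θ).
Put z = e^{iθ}: then cos θ = (z + 1/z)/2, dθ = dz/(iz), and z runs once counterclockwise around |z| = 1:
  J = ∮_{|z|=1} 1/(5 + 2*(z + 1/z)/2) · dz/(iz) = (2/i) ∮_{|z|=1} dz/(2*z^2 + 10*z + 2).
The roots of 2*z^2 + 10*z + 2 are z = (-5 ± sqrt(5^2 - 2^2))/2, with sqrt(21) = sqrt(21); their product is 1, so only z₊ = -5/2 + sqrt(21)/2 lies inside the unit circle (z₋ = -5/2 - sqrt(21)/2 lies outside).
z₊ is a simple zero of q(z) = 2*z^2 + 10*z + 2, so Res(1/q, z₊) = 1/q'(z₊) with q'(z) = 4*z + 10; and q'(z₊) = 2*(z₊ - z₋) = 2*sqrt(21).
Therefore J = (2/i) · 2πi · 1/(2*sqrt(21)) = 2*pi/(sqrt(21)) = 2*sqrt(21)*pi/21

Final answer: 2*sqrt(21)*pi/21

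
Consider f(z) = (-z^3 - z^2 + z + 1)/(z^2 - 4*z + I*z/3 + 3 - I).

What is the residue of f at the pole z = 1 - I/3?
Write f(z) = P(z)/Q(z) with P(z) = -z^3 - z^2 + z + 1 and Q(z) = z^2 - 4*z + I*z/3 + 3 - I.
The denominator factors as Q(z) = (z - 3)*(z - 1 + I/3), so z = 1 - I/3 is a simple zero of Q and P is analytic there; z = 1 - I/3 is therefore a simple pole and
  Res(f, z₀) = P(z₀)/Q'(z₀).

Q'(z) = 2*z - 4 + I/3, so Q'(1 - I/3) = -2 - I/3.
P(1 - I/3) = 4/9 + 35*I/27.

Res(f, 1 - I/3) = (4/9 + 35*I/27)/(-2 - I/3) = -107/333 - 22*I/37

Final answer: -107/333 - 22*I/37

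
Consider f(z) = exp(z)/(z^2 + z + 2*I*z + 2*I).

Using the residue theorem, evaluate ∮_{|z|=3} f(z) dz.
pi*(4/5 - 2*I/5)*exp(-1) + pi*(-4/5 + 2*I/5)*exp(-2*I)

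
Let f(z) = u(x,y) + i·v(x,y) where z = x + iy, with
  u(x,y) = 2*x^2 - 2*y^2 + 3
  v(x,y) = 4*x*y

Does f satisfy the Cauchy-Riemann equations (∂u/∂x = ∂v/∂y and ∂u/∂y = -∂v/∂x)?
∂u/∂x = 4*x
∂v/∂y = 4*x
∂u/∂y = -4*y
∂v/∂x = 4*y
∂u/∂x = ∂v/∂y and ∂u/∂y = -∂v/∂x hold identically; f is analytic.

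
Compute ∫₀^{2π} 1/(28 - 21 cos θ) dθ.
Call the integral J. The integrand is 2π-periodic and we integrate over a full period, so shifting θ does not change the value (θ → θ + π flips the sign of the trig term). Hence
  J = ∫₀^{2π} dθ/(28 + 21 cos θ).
Put z = e^{iθ}: then cos θ = (z + 1/z)/2, dθ = dz/(iz), and z runs once counterclockwise around |z| = 1:
  J = ∮_{|z|=1} 1/(28 + 21*(z + 1/z)/2) · dz/(iz) = (2/i) ∮_{|z|=1} dz/(21*z^2 + 56*z + 21).
The roots of 21*z^2 + 56*z + 21 are z = (-28 ± sqrt(28^2 - 21^2))/21, with sqrt(343) = 7*sqrt(7); their product is 1, so only z₊ = -4/3 + sqrt(7)/3 lies inside the unit circle (z₋ = -4/3 - sqrt(7)/3 lies outside).
z₊ is a simple zero of q(z) = 21*z^2 + 56*z + 21, so Res(1/q, z₊) = 1/q'(z₊) with q'(z) = 42*z + 56; and q'(z₊) = 21*(z₊ - z₋) = 14*sqrt(7).
Therefore J = (2/i) · 2πi · 1/(14*sqrt(7)) = 2*pi/(7*sqrt(7)) = 2*sqrt(7)*pi/49

Final answer: 2*sqrt(7)*pi/49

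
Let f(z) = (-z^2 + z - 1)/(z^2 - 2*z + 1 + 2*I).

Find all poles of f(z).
The singularities of f are the zeros of the denominator. Factoring,
  z^2 - 2*z + 1 + 2*I = (z - I)*(z - 2 + I)
so the candidates are z = I, z = 2 - I.

Check the numerator P(z) = -z^2 + z - 1 at each one:
  P(I) = I ≠ 0, so z = I is a (simple) pole.
  P(2 - I) = -2 + 3*I ≠ 0, so z = 2 - I is a (simple) pole.

Poles of f: {I, 2 - I}

Final answer: {I, 2 - I}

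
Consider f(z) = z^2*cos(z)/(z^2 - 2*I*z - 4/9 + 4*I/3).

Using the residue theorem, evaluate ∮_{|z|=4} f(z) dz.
By the residue theorem, ∮_C f(z) dz = 2πi · (sum of the residues of f at the poles inside |z| = 4).

The denominator factors as (z - 2/3)*(z + 2/3 - 2*I), so the singularities of f are simple poles at z = 2/3, z = -2/3 + 2*I.
  |2/3|² = 4/9 < 16 = 4², so this pole is inside the contour.
  |-2/3 + 2*I|² = 40/9 < 16 = 4², so this pole is inside the contour.

With P(z) = z^2*cos(z) and Q(z) = z^2 - 2*I*z - 4/9 + 4*I/3, each pole is simple, so Res(f, z₀) = P(z₀)/Q'(z₀) with Q'(z) = 2*z - 2*I.
  Res(f, 2/3) = P(2/3)/Q'(2/3) = (4*cos(2/3)/9)/(4/3 - 2*I) = (4/39 + 2*I/13)*cos(2/3)
  Res(f, -2/3 + 2*I) = P(-2/3 + 2*I)/Q'(-2/3 + 2*I) = ((-32/9 - 8*I/3)*cos(2/3 - 2*I))/(-4/3 + 2*I) = (-4/39 + 24*I/13)*cos(2/3 - 2*I)

Sum of residues inside C: (4/39 + 2*I/13)*cos(2/3) + (-4/39 + 24*I/13)*cos(2/3 - 2*I)
∮_C f(z) dz = 2πi · ((4/39 + 2*I/13)*cos(2/3) + (-4/39 + 24*I/13)*cos(2/3 - 2*I)) = pi*(-48/13 - 8*I/39)*cos(2/3 - 2*I) + pi*(-4/13 + 8*I/39)*cos(2/3)

Final answer: pi*(-48/13 - 8*I/39)*cos(2/3 - 2*I) + pi*(-4/13 + 8*I/39)*cos(2/3)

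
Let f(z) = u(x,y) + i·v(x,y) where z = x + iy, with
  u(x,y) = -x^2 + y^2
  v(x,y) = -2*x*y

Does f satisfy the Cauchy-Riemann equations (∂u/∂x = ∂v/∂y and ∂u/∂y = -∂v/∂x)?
∂u/∂x = -2*x
∂v/∂y = -2*x
∂u/∂y = 2*y
∂v/∂x = -2*y
∂u/∂x = ∂v/∂y and ∂u/∂y = -∂v/∂x hold identically; f is analytic.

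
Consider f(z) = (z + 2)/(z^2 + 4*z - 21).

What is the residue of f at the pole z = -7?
1/2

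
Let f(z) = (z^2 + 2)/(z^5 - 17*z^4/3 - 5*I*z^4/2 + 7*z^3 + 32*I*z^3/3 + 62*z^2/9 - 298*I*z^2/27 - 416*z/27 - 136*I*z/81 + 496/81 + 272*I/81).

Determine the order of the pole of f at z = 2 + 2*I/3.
Factor the denominator:
  z^5 - 17*z^4/3 - 5*I*z^4/2 + 7*z^3 + 32*I*z^3/3 + 62*z^2/9 - 298*I*z^2/27 - 416*z/27 - 136*I*z/81 + 496/81 + 272*I/81 = (z - 2 - 2*I/3)^3*(z + 1 - I/2)*(z - 2/3)

The numerator P(z) = z^2 + 2 has P(2 + 2*I/3) = 50/9 + 8*I/3 ≠ 0, so no factor of (z - 2 - 2*I/3) cancels.
Near z = 2 + 2*I/3 we can therefore write f(z) = g(z)/(z - 2 - 2*I/3)^3 with g analytic at 2 + 2*I/3 and g(2 + 2*I/3) ≠ 0 (g is the numerator divided by the remaining denominator factors).

Hence z = 2 + 2*I/3 is a pole of order 3.

Final answer: 3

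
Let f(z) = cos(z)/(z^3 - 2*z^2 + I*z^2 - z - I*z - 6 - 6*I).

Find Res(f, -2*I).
(-9/130 - 7*I/130)*cosh(2)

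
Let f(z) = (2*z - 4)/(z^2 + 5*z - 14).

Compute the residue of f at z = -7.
Write f(z) = P(z)/Q(z) with P(z) = 2*z - 4 and Q(z) = z^2 + 5*z - 14.
The denominator factors as Q(z) = (z + 7)*(z - 2), so z = -7 is a simple zero of Q and P is analytic there; z = -7 is therefore a simple pole and
  Res(f, z₀) = P(z₀)/Q'(z₀).

Q'(z) = 2*z + 5, so Q'(-7) = -9.
P(-7) = -18.

Res(f, -7) = (-18)/(-9) = 2

Final answer: 2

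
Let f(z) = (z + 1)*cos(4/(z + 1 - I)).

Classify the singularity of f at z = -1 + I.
essential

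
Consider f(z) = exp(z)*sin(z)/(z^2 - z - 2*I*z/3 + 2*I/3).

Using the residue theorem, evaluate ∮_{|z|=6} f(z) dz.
By the residue theorem, ∮_C f(z) dz = 2πi · (sum of the residues of f at the poles inside |z| = 6).

The denominator factors as (z - 1)*(z - 2*I/3), so the singularities of f are simple poles at z = 1, z = 2*I/3.
  |1|² = 1 < 36 = 6², so this pole is inside the contour.
  |2*I/3|² = 4/9 < 36 = 6², so this pole is inside the contour.

With P(z) = exp(z)*sin(z) and Q(z) = z^2 - z - 2*I*z/3 + 2*I/3, each pole is simple, so Res(f, z₀) = P(z₀)/Q'(z₀) with Q'(z) = 2*z - 1 - 2*I/3.
  Res(f, 1) = P(1)/Q'(1) = (exp(1)*sin(1))/(1 - 2*I/3) = exp(1)*(9/13 + 6*I/13)*sin(1)
  Res(f, 2*I/3) = P(2*I/3)/Q'(2*I/3) = (I*exp(2*I/3)*sinh(2/3))/(-1 + 2*I/3) = (6/13 - 9*I/13)*exp(2*I/3)*sinh(2/3)

Sum of residues inside C: (6/13 - 9*I/13)*exp(2*I/3)*sinh(2/3) + exp(1)*(9/13 + 6*I/13)*sin(1)
∮_C f(z) dz = 2πi · ((6/13 - 9*I/13)*exp(2*I/3)*sinh(2/3) + exp(1)*(9/13 + 6*I/13)*sin(1)) = pi*(18/13 + 12*I/13)*exp(2*I/3)*sinh(2/3) + exp(1)*pi*(-12/13 + 18*I/13)*sin(1)

Final answer: pi*(18/13 + 12*I/13)*exp(2*I/3)*sinh(2/3) + exp(1)*pi*(-12/13 + 18*I/13)*sin(1)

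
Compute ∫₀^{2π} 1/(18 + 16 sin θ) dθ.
sqrt(17)*pi/17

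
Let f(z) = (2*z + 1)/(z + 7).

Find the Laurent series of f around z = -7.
Put w = z - (-7), i.e. z = w - 7. The denominator is w, so it suffices to rewrite the numerator in powers of w.

P(z) = 2*z + 1
P(w - 7) = -13 + 2*w

Dividing each term by w:
  f = -13/w + 2

Substituting back w = z + 7:
  f(z) = -13/(z + 7) + 2

The series is finite because the numerator is a polynomial; the negative powers form the principal part, and the coefficient of 1/(z + 7) gives Res(f, -7) = -13.

Final answer: -13/(z + 7) + 2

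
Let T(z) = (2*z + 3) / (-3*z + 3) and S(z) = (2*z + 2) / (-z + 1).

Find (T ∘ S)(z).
(T ∘ S)(z) = T(S(z)) = ((2)*S(z) + (3))/((-3)*S(z) + (3)). Multiply numerator and denominator by -z + 1:
  numerator:   (2)*(2*z + 2) + (3)*(-z + 1) = z + 7
  denominator: (-3)*(2*z + 2) + (3)*(-z + 1) = -9*z - 3
(T ∘ S)(z) = (z + 7)/(-9*z - 3) = (-z - 7)/(9*z + 3)

Final answer: (-z - 7)/(9*z + 3)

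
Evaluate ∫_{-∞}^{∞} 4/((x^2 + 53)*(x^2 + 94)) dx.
2*pi*(-53*sqrt(94) + 94*sqrt(53))/102131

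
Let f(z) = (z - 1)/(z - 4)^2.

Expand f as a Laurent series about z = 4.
Put w = z - (4), i.e. z = w + 4. The denominator is w^2, so it suffices to rewrite the numerator in powers of w.

P(z) = z - 1
P(w + 4) = 3 + w

Dividing each term by w^2:
  f = 3/w^2 + 1/w

Substituting back w = z - 4:
  f(z) = 3/(z - 4)^2 + 1/(z - 4)

The series is finite because the numerator is a polynomial; the negative powers form the principal part, and the coefficient of 1/(z - 4) gives Res(f, 4) = 1.

Final answer: 3/(z - 4)^2 + 1/(z - 4)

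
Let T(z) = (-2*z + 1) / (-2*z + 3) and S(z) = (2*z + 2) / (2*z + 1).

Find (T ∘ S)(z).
(T ∘ S)(z) = T(S(z)) = ((-2)*S(z) + (1))/((-2)*S(z) + (3)). Multiply numerator and denominator by 2*z + 1:
  numerator:   (-2)*(2*z + 2) + (1)*(2*z + 1) = -2*z - 3
  denominator: (-2)*(2*z + 2) + (3)*(2*z + 1) = 2*z - 1
(T ∘ S)(z) = (-2*z - 3)/(2*z - 1)

Final answer: (-2*z - 3)/(2*z - 1)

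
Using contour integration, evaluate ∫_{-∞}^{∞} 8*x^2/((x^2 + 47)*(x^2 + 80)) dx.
Let f(z) = 8*z^2/((z^2 + 47)*(z^2 + 80)). The denominator has no real zeros and deg Q - deg P = 2 ≥ 2, so the integral of f over the upper semicircle |z| = R tends to 0 as R → ∞. Closing the contour in the upper half-plane,
  ∫_{-∞}^{∞} f(x) dx = 2πi · Σ Res(f, z_k)  over the poles with Im z_k > 0.

Zeros of the denominator: z^2 + 80 = 0 gives z = ±4*sqrt(5)*I; z^2 + 47 = 0 gives z = ±sqrt(47)*I.
Upper half-plane: z = sqrt(47)*I, z = 4*sqrt(5)*I (simple).

Each pole is a simple zero of Q(z) = z^4 + 127*z^2 + 3760, so Res(f, z₀) = P(z₀)/Q'(z₀) with P(z) = 8*z^2, Q'(z) = 4*z^3 + 254*z:
  Res(f, sqrt(47)*I) = (-376)/(66*sqrt(47)*I) = 4*sqrt(47)*I/33
  Res(f, 4*sqrt(5)*I) = (-640)/(-264*sqrt(5)*I) = -16*sqrt(5)*I/33

Sum of residues: 4*I*(-4*sqrt(5) + sqrt(47))/33
∫_{-∞}^{∞} f(x) dx = 2πi · (4*I*(-4*sqrt(5) + sqrt(47))/33) = 8*pi*(-sqrt(47) + 4*sqrt(5))/33

Final answer: 8*pi*(-sqrt(47) + 4*sqrt(5))/33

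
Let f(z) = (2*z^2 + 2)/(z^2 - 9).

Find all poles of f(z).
The singularities of f are the zeros of the denominator. Factoring,
  z^2 - 9 = (z + 3)*(z - 3)
so the candidates are z = -3, z = 3.

Check the numerator P(z) = 2*z^2 + 2 at each one:
  P(-3) = 20 ≠ 0, so z = -3 is a (simple) pole.
  P(3) = 20 ≠ 0, so z = 3 is a (simple) pole.

Poles of f: {-3, 3}

Final answer: {-3, 3}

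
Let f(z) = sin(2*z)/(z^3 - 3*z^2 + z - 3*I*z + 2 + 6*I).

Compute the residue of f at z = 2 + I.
Write f(z) = P(z)/Q(z) with P(z) = sin(2*z) and Q(z) = z^3 - 3*z^2 + z - 3*I*z + 2 + 6*I.
The denominator factors as Q(z) = (z + 1 + I)*(z - 2 - I)*(z - 2), so z = 2 + I is a simple zero of Q and P is analytic there; z = 2 + I is therefore a simple pole and
  Res(f, z₀) = P(z₀)/Q'(z₀).

Q'(z) = 3*z^2 - 6*z + 1 - 3*I, so Q'(2 + I) = -2 + 3*I.
P(2 + I) = sin(4 + 2*I).

Res(f, 2 + I) = (sin(4 + 2*I))/(-2 + 3*I) = (-2/13 - 3*I/13)*sin(4 + 2*I)

Final answer: (-2/13 - 3*I/13)*sin(4 + 2*I)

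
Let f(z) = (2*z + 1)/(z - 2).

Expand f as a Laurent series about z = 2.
Put w = z - (2), i.e. z = w + 2. The denominator is w, so it suffices to rewrite the numerator in powers of w.

P(z) = 2*z + 1
P(w + 2) = 5 + 2*w

Dividing each term by w:
  f = 5/w + 2

Substituting back w = z - 2:
  f(z) = 5/(z - 2) + 2

The series is finite because the numerator is a polynomial; the negative powers form the principal part, and the coefficient of 1/(z - 2) gives Res(f, 2) = 5.

Final answer: 5/(z - 2) + 2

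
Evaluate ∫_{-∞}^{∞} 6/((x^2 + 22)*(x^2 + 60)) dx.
pi*(-11*sqrt(15) + 15*sqrt(22))/2090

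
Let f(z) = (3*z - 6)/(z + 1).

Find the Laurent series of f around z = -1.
Put w = z - (-1), i.e. z = w - 1. The denominator is w, so it suffices to rewrite the numerator in powers of w.

P(z) = 3*z - 6
P(w - 1) = -9 + 3*w

Dividing each term by w:
  f = -9/w + 3

Substituting back w = z + 1:
  f(z) = -9/(z + 1) + 3

The series is finite because the numerator is a polynomial; the negative powers form the principal part, and the coefficient of 1/(z + 1) gives Res(f, -1) = -9.

Final answer: -9/(z + 1) + 3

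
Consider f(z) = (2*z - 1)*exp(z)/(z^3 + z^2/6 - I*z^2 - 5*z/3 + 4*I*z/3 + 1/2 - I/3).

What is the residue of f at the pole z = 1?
Write f(z) = P(z)/Q(z) with P(z) = (2*z - 1)*exp(z) and Q(z) = z^3 + z^2/6 - I*z^2 - 5*z/3 + 4*I*z/3 + 1/2 - I/3.
The denominator factors as Q(z) = (z - 1)*(z - 1/3)*(z + 3/2 - I), so z = 1 is a simple zero of Q and P is analytic there; z = 1 is therefore a simple pole and
  Res(f, z₀) = P(z₀)/Q'(z₀).

Q'(z) = 3*z^2 + z/3 - 2*I*z - 5/3 + 4*I/3, so Q'(1) = 5/3 - 2*I/3.
P(1) = exp(1).

Res(f, 1) = (exp(1))/(5/3 - 2*I/3) = exp(1)*(15/29 + 6*I/29)

Final answer: exp(1)*(15/29 + 6*I/29)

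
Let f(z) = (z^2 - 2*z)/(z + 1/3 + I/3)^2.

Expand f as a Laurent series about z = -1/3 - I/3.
Put w = z - (-1/3 - I/3), i.e. z = w - 1/3 - I/3. The denominator is w^2, so it suffices to rewrite the numerator in powers of w.

P(z) = z^2 - 2*z
P(w - 1/3 - I/3) = 2/3 + 8*I/9 + (-8/3 - 2*I/3)*w + w^2

Dividing each term by w^2:
  f = (2/3 + 8*I/9)/w^2 + (-8/3 - 2*I/3)/w + 1

Substituting back w = z + 1/3 + I/3:
  f(z) = (2/3 + 8*I/9)/(z + 1/3 + I/3)^2 + (-8/3 - 2*I/3)/(z + 1/3 + I/3) + 1

The series is finite because the numerator is a polynomial; the negative powers form the principal part, and the coefficient of 1/(z + 1/3 + I/3) gives Res(f, -1/3 - I/3) = -8/3 - 2*I/3.

Final answer: (2/3 + 8*I/9)/(z + 1/3 + I/3)^2 + (-8/3 - 2*I/3)/(z + 1/3 + I/3) + 1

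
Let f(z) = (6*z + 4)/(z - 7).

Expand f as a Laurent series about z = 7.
Put w = z - (7), i.e. z = w + 7. The denominator is w, so it suffices to rewrite the numerator in powers of w.

P(z) = 6*z + 4
P(w + 7) = 46 + 6*w

Dividing each term by w:
  f = 46/w + 6

Substituting back w = z - 7:
  f(z) = 46/(z - 7) + 6

The series is finite because the numerator is a polynomial; the negative powers form the principal part, and the coefficient of 1/(z - 7) gives Res(f, 7) = 46.

Final answer: 46/(z - 7) + 6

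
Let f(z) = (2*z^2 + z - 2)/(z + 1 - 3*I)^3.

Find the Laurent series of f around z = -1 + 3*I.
Put w = z - (-1 + 3*I), i.e. z = w - 1 + 3*I. The denominator is w^3, so it suffices to rewrite the numerator in powers of w.

P(z) = 2*z^2 + z - 2
P(w - 1 + 3*I) = -19 - 9*I + (-3 + 12*I)*w + 2*w^2

Dividing each term by w^3:
  f = (-19 - 9*I)/w^3 + (-3 + 12*I)/w^2 + 2/w

Substituting back w = z + 1 - 3*I:
  f(z) = (-19 - 9*I)/(z + 1 - 3*I)^3 + (-3 + 12*I)/(z + 1 - 3*I)^2 + 2/(z + 1 - 3*I)

The series is finite because the numerator is a polynomial; the negative powers form the principal part, and the coefficient of 1/(z + 1 - 3*I) gives Res(f, -1 + 3*I) = 2.

Final answer: (-19 - 9*I)/(z + 1 - 3*I)^3 + (-3 + 12*I)/(z + 1 - 3*I)^2 + 2/(z + 1 - 3*I)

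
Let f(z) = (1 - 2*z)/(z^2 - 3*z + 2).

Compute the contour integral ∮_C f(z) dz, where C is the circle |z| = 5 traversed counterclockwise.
By the residue theorem, ∮_C f(z) dz = 2πi · (sum of the residues of f at the poles inside |z| = 5).

The denominator factors as (z - 1)*(z - 2), so the singularities of f are simple poles at z = 1, z = 2.
  |1|² = 1 < 25 = 5², so this pole is inside the contour.
  |2|² = 4 < 25 = 5², so this pole is inside the contour.

With P(z) = 1 - 2*z and Q(z) = z^2 - 3*z + 2, each pole is simple, so Res(f, z₀) = P(z₀)/Q'(z₀) with Q'(z) = 2*z - 3.
  Res(f, 1) = P(1)/Q'(1) = (-1)/(-1) = 1
  Res(f, 2) = P(2)/Q'(2) = (-3)/(1) = -3

Sum of residues inside C: -2
∮_C f(z) dz = 2πi · (-2) = -4*I*pi

Final answer: -4*I*pi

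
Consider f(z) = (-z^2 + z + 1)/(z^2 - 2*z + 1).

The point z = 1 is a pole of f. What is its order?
2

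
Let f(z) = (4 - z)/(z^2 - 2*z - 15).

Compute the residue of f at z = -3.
Write f(z) = P(z)/Q(z) with P(z) = 4 - z and Q(z) = z^2 - 2*z - 15.
The denominator factors as Q(z) = (z - 5)*(z + 3), so z = -3 is a simple zero of Q and P is analytic there; z = -3 is therefore a simple pole and
  Res(f, z₀) = P(z₀)/Q'(z₀).

Q'(z) = 2*z - 2, so Q'(-3) = -8.
P(-3) = 7.

Res(f, -3) = (7)/(-8) = -7/8

Final answer: -7/8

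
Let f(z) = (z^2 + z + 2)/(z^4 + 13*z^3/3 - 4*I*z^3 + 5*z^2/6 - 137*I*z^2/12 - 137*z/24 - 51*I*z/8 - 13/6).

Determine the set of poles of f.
The singularities of f are the zeros of the denominator. Factoring,
  z^4 + 13*z^3/3 - 4*I*z^3 + 5*z^2/6 - 137*I*z^2/12 - 137*z/24 - 51*I*z/8 - 13/6 = (z + 3/2 - I)*(z + 2 - 2*I)*(z + 1/2 - I/2)*(z + 1/3 - I/2)
so the candidates are z = -3/2 + I, z = -2 + 2*I, z = -1/2 + I/2, z = -1/3 + I/2.

Check the numerator P(z) = z^2 + z + 2 at each one:
  P(-3/2 + I) = 7/4 - 2*I ≠ 0, so z = -3/2 + I is a (simple) pole.
  P(-2 + 2*I) = -6*I ≠ 0, so z = -2 + 2*I is a (simple) pole.
  P(-1/2 + I/2) = 3/2 ≠ 0, so z = -1/2 + I/2 is a (simple) pole.
  P(-1/3 + I/2) = 55/36 + I/6 ≠ 0, so z = -1/3 + I/2 is a (simple) pole.

Poles of f: {-2 + 2*I, -3/2 + I, -1/2 + I/2, -1/3 + I/2}

Final answer: {-2 + 2*I, -3/2 + I, -1/2 + I/2, -1/3 + I/2}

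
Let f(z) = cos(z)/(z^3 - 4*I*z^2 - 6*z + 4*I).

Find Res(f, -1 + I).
(1/4 - I/4)*cos(1 - I)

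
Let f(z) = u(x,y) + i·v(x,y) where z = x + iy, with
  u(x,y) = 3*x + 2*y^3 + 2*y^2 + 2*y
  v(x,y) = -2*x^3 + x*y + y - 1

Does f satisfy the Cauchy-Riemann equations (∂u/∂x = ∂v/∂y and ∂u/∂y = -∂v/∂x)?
∂u/∂x = 3
∂v/∂y = x + 1
∂u/∂y = 6*y^2 + 4*y + 2
∂v/∂x = -6*x^2 + y
∂u/∂x ≠ ∂v/∂y and ∂u/∂y ≠ -∂v/∂x; the Cauchy-Riemann equations are not satisfied, so f is not analytic.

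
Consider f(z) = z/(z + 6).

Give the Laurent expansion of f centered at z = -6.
Put w = z - (-6), i.e. z = w - 6. The denominator is w, so it suffices to rewrite the numerator in powers of w.

P(z) = z
P(w - 6) = -6 + w

Dividing each term by w:
  f = -6/w + 1

Substituting back w = z + 6:
  f(z) = -6/(z + 6) + 1

The series is finite because the numerator is a polynomial; the negative powers form the principal part, and the coefficient of 1/(z + 6) gives Res(f, -6) = -6.

Final answer: -6/(z + 6) + 1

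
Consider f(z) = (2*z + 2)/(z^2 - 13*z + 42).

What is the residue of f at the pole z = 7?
16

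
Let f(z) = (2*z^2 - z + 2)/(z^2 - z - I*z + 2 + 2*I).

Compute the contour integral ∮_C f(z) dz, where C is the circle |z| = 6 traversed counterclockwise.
By the residue theorem, ∮_C f(z) dz = 2πi · (sum of the residues of f at the poles inside |z| = 6).

The denominator factors as (z - 2*I)*(z - 1 + I), so the singularities of f are simple poles at z = 2*I, z = 1 - I.
  |2*I|² = 4 < 36 = 6², so this pole is inside the contour.
  |1 - I|² = 2 < 36 = 6², so this pole is inside the contour.

With P(z) = 2*z^2 - z + 2 and Q(z) = z^2 - z - I*z + 2 + 2*I, each pole is simple, so Res(f, z₀) = P(z₀)/Q'(z₀) with Q'(z) = 2*z - 1 - I.
  Res(f, 2*I) = P(2*I)/Q'(2*I) = (-6 - 2*I)/(-1 + 3*I) = 2*I
  Res(f, 1 - I) = P(1 - I)/Q'(1 - I) = (1 - 3*I)/(1 - 3*I) = 1

Sum of residues inside C: 1 + 2*I
∮_C f(z) dz = 2πi · (1 + 2*I) = pi*(-4 + 2*I)

Final answer: pi*(-4 + 2*I)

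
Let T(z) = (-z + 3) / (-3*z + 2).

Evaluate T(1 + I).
Substitute z = 1 + I:
  numerator:   -(1 + I) + 3 = 2 - I
  denominator: -3*(1 + I) + 2 = -1 - 3*I
T(1 + I) = (2 - I)/(-1 - 3*I); multiplying numerator and denominator by the conjugate -1 + 3*I gives (1 + 7*I)/10 = 1/10 + 7*I/10

Final answer: 1/10 + 7*I/10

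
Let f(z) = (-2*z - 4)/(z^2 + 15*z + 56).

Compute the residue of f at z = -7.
Write f(z) = P(z)/Q(z) with P(z) = -2*z - 4 and Q(z) = z^2 + 15*z + 56.
The denominator factors as Q(z) = (z + 7)*(z + 8), so z = -7 is a simple zero of Q and P is analytic there; z = -7 is therefore a simple pole and
  Res(f, z₀) = P(z₀)/Q'(z₀).

Q'(z) = 2*z + 15, so Q'(-7) = 1.
P(-7) = 10.

Res(f, -7) = (10)/(1) = 10

Final answer: 10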